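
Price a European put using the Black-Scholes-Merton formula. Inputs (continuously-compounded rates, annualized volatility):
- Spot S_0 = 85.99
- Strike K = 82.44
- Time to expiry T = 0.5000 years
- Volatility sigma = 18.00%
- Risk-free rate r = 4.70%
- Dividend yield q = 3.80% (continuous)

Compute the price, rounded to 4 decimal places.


d1 = (ln(S/K) + (r - q + 0.5*sigma^2) * T) / (sigma * sqrt(T)) = 0.43023719
d2 = d1 - sigma * sqrt(T) = 0.30295797
exp(-rT) = 0.97677397; exp(-qT) = 0.98117936
P = K * exp(-rT) * N(-d2) - S_0 * exp(-qT) * N(-d1)
N(-d1) = 0.33351156; N(-d2) = 0.38096095
P = 82.4400 * 0.97677397 * 0.38096095 - 85.9900 * 0.98117936 * 0.33351156 = 2.5381

Answer: Price = 2.5381


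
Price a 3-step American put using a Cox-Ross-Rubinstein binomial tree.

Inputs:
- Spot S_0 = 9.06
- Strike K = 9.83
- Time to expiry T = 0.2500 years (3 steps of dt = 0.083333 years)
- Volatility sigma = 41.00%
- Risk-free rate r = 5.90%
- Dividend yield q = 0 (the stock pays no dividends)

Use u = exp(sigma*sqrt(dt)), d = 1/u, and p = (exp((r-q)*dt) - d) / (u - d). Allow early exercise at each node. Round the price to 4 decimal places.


Answer: Price = V(0,0) = 1.1332

Derivation:
dt = T/N = 0.083333
u = exp(sigma*sqrt(dt)) = 1.125646; d = 1/u = 0.888379
p = (exp((r-q)*dt) - d) / (u - d) = 0.491218
Discount per step: exp(-r*dt) = 0.995095
Stock lattice S(k, i) with i counting down-moves:
  k=0: S(0,0) = 9.0600
  k=1: S(1,0) = 10.1983; S(1,1) = 8.0487
  k=2: S(2,0) = 11.4797; S(2,1) = 9.0600; S(2,2) = 7.1503
  k=3: S(3,0) = 12.9221; S(3,1) = 10.1983; S(3,2) = 8.0487; S(3,3) = 6.3522
Terminal payoffs V(N, i) = max(K - S_T, 0):
  V(3,0) = 0.000000; V(3,1) = 0.000000; V(3,2) = 1.781286; V(3,3) = 3.477816
Backward induction: V(k, i) = exp(-r*dt) * [p * V(k+1, i) + (1-p) * V(k+1, i+1)]; then take max(V_cont, immediate exercise) for American.
  V(2,0) = exp(-r*dt) * [p*0.000000 + (1-p)*0.000000] = 0.000000; exercise = 0.000000; V(2,0) = max -> 0.000000
  V(2,1) = exp(-r*dt) * [p*0.000000 + (1-p)*1.781286] = 0.901841; exercise = 0.770000; V(2,1) = max -> 0.901841
  V(2,2) = exp(-r*dt) * [p*1.781286 + (1-p)*3.477816] = 2.631479; exercise = 2.679691; V(2,2) = max -> 2.679691
  V(1,0) = exp(-r*dt) * [p*0.000000 + (1-p)*0.901841] = 0.456589; exercise = 0.000000; V(1,0) = max -> 0.456589
  V(1,1) = exp(-r*dt) * [p*0.901841 + (1-p)*2.679691] = 1.797519; exercise = 1.781286; V(1,1) = max -> 1.797519
  V(0,0) = exp(-r*dt) * [p*0.456589 + (1-p)*1.797519] = 1.133244; exercise = 0.770000; V(0,0) = max -> 1.133244


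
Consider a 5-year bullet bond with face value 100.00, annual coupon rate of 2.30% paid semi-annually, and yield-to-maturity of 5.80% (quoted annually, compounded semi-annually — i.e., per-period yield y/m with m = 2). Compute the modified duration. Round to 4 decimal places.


Answer: Modified duration = 4.5922

Derivation:
Coupon per period c = face * coupon_rate / m = 1.150000
Periods per year m = 2; per-period yield y/m = 0.029000
Number of cashflows N = 10
Cashflows (t years, CF_t, discount factor 1/(1+y/m)^(m*t), PV):
  t = 0.5000: CF_t = 1.150000, DF = 0.971817, PV = 1.117590
  t = 1.0000: CF_t = 1.150000, DF = 0.944429, PV = 1.086093
  t = 1.5000: CF_t = 1.150000, DF = 0.917812, PV = 1.055484
  t = 2.0000: CF_t = 1.150000, DF = 0.891946, PV = 1.025738
  t = 2.5000: CF_t = 1.150000, DF = 0.866808, PV = 0.996830
  t = 3.0000: CF_t = 1.150000, DF = 0.842379, PV = 0.968736
  t = 3.5000: CF_t = 1.150000, DF = 0.818639, PV = 0.941435
  t = 4.0000: CF_t = 1.150000, DF = 0.795567, PV = 0.914903
  t = 4.5000: CF_t = 1.150000, DF = 0.773146, PV = 0.889118
  t = 5.0000: CF_t = 101.150000, DF = 0.751357, PV = 75.999746
Price P = sum_t PV_t = 84.995672
First compute Macaulay numerator sum_t t * PV_t:
  t * PV_t at t = 0.5000: 0.558795
  t * PV_t at t = 1.0000: 1.086093
  t * PV_t at t = 1.5000: 1.583226
  t * PV_t at t = 2.0000: 2.051476
  t * PV_t at t = 2.5000: 2.492074
  t * PV_t at t = 3.0000: 2.906209
  t * PV_t at t = 3.5000: 3.295022
  t * PV_t at t = 4.0000: 3.659610
  t * PV_t at t = 4.5000: 4.001032
  t * PV_t at t = 5.0000: 379.998729
Macaulay duration D = 401.632265 / 84.995672 = 4.725326
Modified duration = D / (1 + y/m) = 4.725326 / (1 + 0.029000) = 4.592154


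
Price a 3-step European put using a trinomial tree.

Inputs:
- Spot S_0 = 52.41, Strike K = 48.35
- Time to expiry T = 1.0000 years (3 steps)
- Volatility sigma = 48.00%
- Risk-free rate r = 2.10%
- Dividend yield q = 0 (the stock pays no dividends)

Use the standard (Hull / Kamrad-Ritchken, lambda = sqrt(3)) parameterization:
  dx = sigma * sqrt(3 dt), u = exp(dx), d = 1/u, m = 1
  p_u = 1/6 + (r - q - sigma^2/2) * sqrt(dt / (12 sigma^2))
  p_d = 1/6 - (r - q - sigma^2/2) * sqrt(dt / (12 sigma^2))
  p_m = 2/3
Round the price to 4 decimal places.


Answer: Price = V(0,0) = 6.8736

Derivation:
dt = T/N = 0.333333; dx = sigma*sqrt(3*dt) = 0.480000
u = exp(dx) = 1.616074; d = 1/u = 0.618783
p_u = 0.133958, p_m = 0.666667, p_d = 0.199375
Discount per step: exp(-r*dt) = 0.993024
Stock lattice S(k, j) with j the centered position index:
  k=0: S(0,+0) = 52.4100
  k=1: S(1,-1) = 32.4304; S(1,+0) = 52.4100; S(1,+1) = 84.6985
  k=2: S(2,-2) = 20.0674; S(2,-1) = 32.4304; S(2,+0) = 52.4100; S(2,+1) = 84.6985; S(2,+2) = 136.8790
  k=3: S(3,-3) = 12.4174; S(3,-2) = 20.0674; S(3,-1) = 32.4304; S(3,+0) = 52.4100; S(3,+1) = 84.6985; S(3,+2) = 136.8790; S(3,+3) = 221.2067
Terminal payoffs V(N, j) = max(K - S_T, 0):
  V(3,-3) = 35.932616; V(3,-2) = 28.282584; V(3,-1) = 15.919562; V(3,+0) = 0.000000; V(3,+1) = 0.000000; V(3,+2) = 0.000000; V(3,+3) = 0.000000
Backward induction: V(k, j) = exp(-r*dt) * [p_u * V(k+1, j+1) + p_m * V(k+1, j) + p_d * V(k+1, j-1)]
  V(2,-2) = exp(-r*dt) * [p_u*15.919562 + p_m*28.282584 + p_d*35.932616] = 27.955306
  V(2,-1) = exp(-r*dt) * [p_u*0.000000 + p_m*15.919562 + p_d*28.282584] = 16.138516
  V(2,+0) = exp(-r*dt) * [p_u*0.000000 + p_m*0.000000 + p_d*15.919562] = 3.151823
  V(2,+1) = exp(-r*dt) * [p_u*0.000000 + p_m*0.000000 + p_d*0.000000] = 0.000000
  V(2,+2) = exp(-r*dt) * [p_u*0.000000 + p_m*0.000000 + p_d*0.000000] = 0.000000
  V(1,-1) = exp(-r*dt) * [p_u*3.151823 + p_m*16.138516 + p_d*27.955306] = 16.637938
  V(1,+0) = exp(-r*dt) * [p_u*0.000000 + p_m*3.151823 + p_d*16.138516] = 5.281730
  V(1,+1) = exp(-r*dt) * [p_u*0.000000 + p_m*0.000000 + p_d*3.151823] = 0.624011
  V(0,+0) = exp(-r*dt) * [p_u*0.624011 + p_m*5.281730 + p_d*16.637938] = 6.873649


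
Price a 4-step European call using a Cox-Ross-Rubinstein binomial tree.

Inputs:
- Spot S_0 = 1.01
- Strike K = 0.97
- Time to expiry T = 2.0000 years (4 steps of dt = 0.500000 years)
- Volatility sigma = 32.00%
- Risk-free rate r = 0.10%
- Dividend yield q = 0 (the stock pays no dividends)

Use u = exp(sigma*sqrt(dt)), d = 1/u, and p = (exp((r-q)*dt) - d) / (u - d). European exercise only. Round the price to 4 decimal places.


dt = T/N = 0.500000
u = exp(sigma*sqrt(dt)) = 1.253919; d = 1/u = 0.797499
p = (exp((r-q)*dt) - d) / (u - d) = 0.444767
Discount per step: exp(-r*dt) = 0.999500
Stock lattice S(k, i) with i counting down-moves:
  k=0: S(0,0) = 1.0100
  k=1: S(1,0) = 1.2665; S(1,1) = 0.8055
  k=2: S(2,0) = 1.5880; S(2,1) = 1.0100; S(2,2) = 0.6424
  k=3: S(3,0) = 1.9913; S(3,1) = 1.2665; S(3,2) = 0.8055; S(3,3) = 0.5123
  k=4: S(4,0) = 2.4969; S(4,1) = 1.5880; S(4,2) = 1.0100; S(4,3) = 0.6424; S(4,4) = 0.4085
Terminal payoffs V(N, i) = max(S_T - K, 0):
  V(4,0) = 1.526893; V(4,1) = 0.618037; V(4,2) = 0.040000; V(4,3) = 0.000000; V(4,4) = 0.000000
Backward induction: V(k, i) = exp(-r*dt) * [p * V(k+1, i) + (1-p) * V(k+1, i+1)].
  V(3,0) = exp(-r*dt) * [p*1.526893 + (1-p)*0.618037] = 1.021755
  V(3,1) = exp(-r*dt) * [p*0.618037 + (1-p)*0.040000] = 0.296943
  V(3,2) = exp(-r*dt) * [p*0.040000 + (1-p)*0.000000] = 0.017782
  V(3,3) = exp(-r*dt) * [p*0.000000 + (1-p)*0.000000] = 0.000000
  V(2,0) = exp(-r*dt) * [p*1.021755 + (1-p)*0.296943] = 0.619007
  V(2,1) = exp(-r*dt) * [p*0.296943 + (1-p)*0.017782] = 0.141873
  V(2,2) = exp(-r*dt) * [p*0.017782 + (1-p)*0.000000] = 0.007905
  V(1,0) = exp(-r*dt) * [p*0.619007 + (1-p)*0.141873] = 0.353909
  V(1,1) = exp(-r*dt) * [p*0.141873 + (1-p)*0.007905] = 0.067456
  V(0,0) = exp(-r*dt) * [p*0.353909 + (1-p)*0.067456] = 0.194764

Answer: Price = V(0,0) = 0.1948


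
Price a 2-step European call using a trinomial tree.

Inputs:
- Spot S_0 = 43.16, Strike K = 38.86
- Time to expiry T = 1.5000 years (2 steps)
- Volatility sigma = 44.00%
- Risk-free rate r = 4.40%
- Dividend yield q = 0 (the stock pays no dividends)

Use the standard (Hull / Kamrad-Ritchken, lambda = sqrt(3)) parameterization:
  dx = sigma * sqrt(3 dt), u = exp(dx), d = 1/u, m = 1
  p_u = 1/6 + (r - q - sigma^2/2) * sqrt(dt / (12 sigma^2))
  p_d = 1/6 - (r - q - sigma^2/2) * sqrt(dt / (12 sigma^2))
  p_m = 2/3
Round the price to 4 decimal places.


dt = T/N = 0.750000; dx = sigma*sqrt(3*dt) = 0.660000
u = exp(dx) = 1.934792; d = 1/u = 0.516851
p_u = 0.136667, p_m = 0.666667, p_d = 0.196667
Discount per step: exp(-r*dt) = 0.967539
Stock lattice S(k, j) with j the centered position index:
  k=0: S(0,+0) = 43.1600
  k=1: S(1,-1) = 22.3073; S(1,+0) = 43.1600; S(1,+1) = 83.5056
  k=2: S(2,-2) = 11.5296; S(2,-1) = 22.3073; S(2,+0) = 43.1600; S(2,+1) = 83.5056; S(2,+2) = 161.5661
Terminal payoffs V(N, j) = max(S_T - K, 0):
  V(2,-2) = 0.000000; V(2,-1) = 0.000000; V(2,+0) = 4.300000; V(2,+1) = 44.645637; V(2,+2) = 122.706067
Backward induction: V(k, j) = exp(-r*dt) * [p_u * V(k+1, j+1) + p_m * V(k+1, j) + p_d * V(k+1, j-1)]
  V(1,-1) = exp(-r*dt) * [p_u*4.300000 + p_m*0.000000 + p_d*0.000000] = 0.568590
  V(1,+0) = exp(-r*dt) * [p_u*44.645637 + p_m*4.300000 + p_d*0.000000] = 8.677115
  V(1,+1) = exp(-r*dt) * [p_u*122.706067 + p_m*44.645637 + p_d*4.300000] = 45.841255
  V(0,+0) = exp(-r*dt) * [p_u*45.841255 + p_m*8.677115 + p_d*0.568590] = 11.766757

Answer: Price = V(0,0) = 11.7668


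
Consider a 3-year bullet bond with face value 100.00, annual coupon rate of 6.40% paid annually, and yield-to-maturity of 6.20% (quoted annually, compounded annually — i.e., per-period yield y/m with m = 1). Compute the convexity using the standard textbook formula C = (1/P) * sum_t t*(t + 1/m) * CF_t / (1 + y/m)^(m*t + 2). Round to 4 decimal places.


Coupon per period c = face * coupon_rate / m = 6.400000
Periods per year m = 1; per-period yield y/m = 0.062000
Number of cashflows N = 3
Cashflows (t years, CF_t, discount factor 1/(1+y/m)^(m*t), PV):
  t = 1.0000: CF_t = 6.400000, DF = 0.941620, PV = 6.026365
  t = 2.0000: CF_t = 6.400000, DF = 0.886647, PV = 5.674544
  t = 3.0000: CF_t = 106.400000, DF = 0.834885, PV = 88.831721
Price P = sum_t PV_t = 100.532630
Convexity numerator sum_t t*(t + 1/m) * CF_t / (1+y/m)^(m*t + 2):
  t = 1.0000: term = 10.686523
  t = 2.0000: term = 30.187918
  t = 3.0000: term = 945.149024
Convexity = (1/P) * sum = 986.023465 / 100.532630 = 9.807994

Answer: Convexity = 9.8080


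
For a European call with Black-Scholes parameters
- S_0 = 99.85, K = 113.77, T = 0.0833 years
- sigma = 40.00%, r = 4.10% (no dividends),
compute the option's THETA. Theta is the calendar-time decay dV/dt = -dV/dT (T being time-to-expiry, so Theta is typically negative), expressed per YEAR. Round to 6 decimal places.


d1 = -1.0431674362; d2 = -1.1586143937
phi(d1) = 0.2315318849; exp(-qT) = 1.0000000000; exp(-rT) = 0.9965905255
Theta = -S*exp(-qT)*phi(d1)*sigma/(2*sqrt(T)) - r*K*exp(-rT)*N(d2) + q*S*exp(-qT)*N(d1)
N(d1) = 0.1484353762; N(d2) = 0.1233066996; sqrt(T) = 0.2886173938
Term 1 = -99.8500 * 1.0000000000 * 0.2315318849 * 0.4000 / (2 * 0.2886173938) = -16.0201423780
Term 2 = -0.0410 * 113.7700 * 0.9965905255 * 0.1233066996 = -0.5732116950
Term 3 = 0 (no dividend yield, q = 0)
Theta = -16.0201423780 + (-0.5732116950) + (0.0000000000) = -16.593354

Answer: Theta = -16.593354


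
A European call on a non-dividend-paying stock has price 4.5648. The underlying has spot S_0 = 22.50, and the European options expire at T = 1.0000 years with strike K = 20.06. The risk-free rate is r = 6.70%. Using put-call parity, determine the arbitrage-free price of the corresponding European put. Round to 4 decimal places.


Put-call parity: C - P = S_0 * exp(-qT) - K * exp(-rT).
S_0 * exp(-qT) = 22.5000 * 1.00000000 = 22.50000000
K * exp(-rT) = 20.0600 * 0.93519520 = 18.76001574
P = C - S*exp(-qT) + K*exp(-rT)
P = 4.5648 - 22.50000000 + 18.76001574 = 0.8248

Answer: Put price = 0.8248


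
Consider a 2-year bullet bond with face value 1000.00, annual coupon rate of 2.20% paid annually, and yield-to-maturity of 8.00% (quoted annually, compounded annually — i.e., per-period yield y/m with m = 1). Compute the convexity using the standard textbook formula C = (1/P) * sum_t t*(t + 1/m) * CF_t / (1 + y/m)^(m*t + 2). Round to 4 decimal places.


Answer: Convexity = 5.0661

Derivation:
Coupon per period c = face * coupon_rate / m = 22.000000
Periods per year m = 1; per-period yield y/m = 0.080000
Number of cashflows N = 2
Cashflows (t years, CF_t, discount factor 1/(1+y/m)^(m*t), PV):
  t = 1.0000: CF_t = 22.000000, DF = 0.925926, PV = 20.370370
  t = 2.0000: CF_t = 1022.000000, DF = 0.857339, PV = 876.200274
Price P = sum_t PV_t = 896.570645
Convexity numerator sum_t t*(t + 1/m) * CF_t / (1+y/m)^(m*t + 2):
  t = 1.0000: term = 34.928619
  t = 2.0000: term = 4507.203057
Convexity = (1/P) * sum = 4542.131676 / 896.570645 = 5.066117


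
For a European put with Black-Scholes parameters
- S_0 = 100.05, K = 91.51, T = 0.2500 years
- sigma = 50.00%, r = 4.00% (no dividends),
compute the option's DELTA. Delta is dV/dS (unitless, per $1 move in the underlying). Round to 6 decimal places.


Answer: Delta = -0.300874

Derivation:
d1 = 0.5218872204; d2 = 0.2718872204
phi(d1) = 0.3481500658; exp(-qT) = 1.0000000000; exp(-rT) = 0.9900498337
N(-d1) = 0.3008744284
Delta = -exp(-qT) * N(-d1) = -1.0000000000 * 0.3008744284 = -0.300874


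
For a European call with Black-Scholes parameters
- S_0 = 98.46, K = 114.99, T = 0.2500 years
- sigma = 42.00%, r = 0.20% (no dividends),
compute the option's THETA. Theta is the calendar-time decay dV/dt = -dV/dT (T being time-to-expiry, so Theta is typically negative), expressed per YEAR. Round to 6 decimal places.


d1 = -0.6316418749; d2 = -0.8416418749
phi(d1) = 0.3267943313; exp(-qT) = 1.0000000000; exp(-rT) = 0.9995001250
Theta = -S*exp(-qT)*phi(d1)*sigma/(2*sqrt(T)) - r*K*exp(-rT)*N(d2) + q*S*exp(-qT)*N(d1)
N(d1) = 0.2638104586; N(d2) = 0.1999942213; sqrt(T) = 0.5000000000
Term 1 = -98.4600 * 1.0000000000 * 0.3267943313 * 0.4200 / (2 * 0.5000000000) = -13.5139913411
Term 2 = -0.0020 * 114.9900 * 0.9995001250 * 0.1999942213 = -0.0459716794
Term 3 = 0 (no dividend yield, q = 0)
Theta = -13.5139913411 + (-0.0459716794) + (0.0000000000) = -13.559963

Answer: Theta = -13.559963


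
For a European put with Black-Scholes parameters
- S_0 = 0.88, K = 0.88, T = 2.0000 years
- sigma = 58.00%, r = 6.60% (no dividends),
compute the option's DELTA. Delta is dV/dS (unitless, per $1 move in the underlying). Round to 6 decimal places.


Answer: Delta = -0.283983

Derivation:
d1 = 0.5710496833; d2 = -0.2491941829
phi(d1) = 0.3389212825; exp(-qT) = 1.0000000000; exp(-rT) = 0.8763409951
N(-d1) = 0.2839829825
Delta = -exp(-qT) * N(-d1) = -1.0000000000 * 0.2839829825 = -0.283983


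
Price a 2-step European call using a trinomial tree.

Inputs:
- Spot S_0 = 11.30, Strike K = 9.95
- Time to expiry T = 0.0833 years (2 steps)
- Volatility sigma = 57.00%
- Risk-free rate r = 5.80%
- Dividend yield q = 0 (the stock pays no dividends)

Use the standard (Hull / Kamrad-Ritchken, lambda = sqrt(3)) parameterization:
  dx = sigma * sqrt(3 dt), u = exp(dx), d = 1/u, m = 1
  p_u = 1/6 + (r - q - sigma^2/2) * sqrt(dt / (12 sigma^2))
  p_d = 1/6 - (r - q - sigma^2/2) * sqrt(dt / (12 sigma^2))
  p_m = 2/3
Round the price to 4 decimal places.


dt = T/N = 0.041650; dx = sigma*sqrt(3*dt) = 0.201485
u = exp(dx) = 1.223218; d = 1/u = 0.817516
p_u = 0.155871, p_m = 0.666667, p_d = 0.177462
Discount per step: exp(-r*dt) = 0.997587
Stock lattice S(k, j) with j the centered position index:
  k=0: S(0,+0) = 11.3000
  k=1: S(1,-1) = 9.2379; S(1,+0) = 11.3000; S(1,+1) = 13.8224
  k=2: S(2,-2) = 7.5522; S(2,-1) = 9.2379; S(2,+0) = 11.3000; S(2,+1) = 13.8224; S(2,+2) = 16.9078
Terminal payoffs V(N, j) = max(S_T - K, 0):
  V(2,-2) = 0.000000; V(2,-1) = 0.000000; V(2,+0) = 1.350000; V(2,+1) = 3.872364; V(2,+2) = 6.957765
Backward induction: V(k, j) = exp(-r*dt) * [p_u * V(k+1, j+1) + p_m * V(k+1, j) + p_d * V(k+1, j-1)]
  V(1,-1) = exp(-r*dt) * [p_u*1.350000 + p_m*0.000000 + p_d*0.000000] = 0.209918
  V(1,+0) = exp(-r*dt) * [p_u*3.872364 + p_m*1.350000 + p_d*0.000000] = 1.499961
  V(1,+1) = exp(-r*dt) * [p_u*6.957765 + p_m*3.872364 + p_d*1.350000] = 3.896240
  V(0,+0) = exp(-r*dt) * [p_u*3.896240 + p_m*1.499961 + p_d*0.209918] = 1.640570

Answer: Price = V(0,0) = 1.6406


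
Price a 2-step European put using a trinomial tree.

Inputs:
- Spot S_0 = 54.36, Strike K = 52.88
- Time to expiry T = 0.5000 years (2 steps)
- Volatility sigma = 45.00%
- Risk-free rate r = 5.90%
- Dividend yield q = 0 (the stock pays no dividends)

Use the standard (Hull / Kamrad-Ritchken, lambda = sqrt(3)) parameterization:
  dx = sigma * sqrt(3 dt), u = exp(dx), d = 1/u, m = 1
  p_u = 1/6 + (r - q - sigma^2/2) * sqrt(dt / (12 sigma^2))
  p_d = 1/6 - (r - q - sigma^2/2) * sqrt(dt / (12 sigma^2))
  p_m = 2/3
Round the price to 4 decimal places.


Answer: Price = V(0,0) = 4.6292

Derivation:
dt = T/N = 0.250000; dx = sigma*sqrt(3*dt) = 0.389711
u = exp(dx) = 1.476555; d = 1/u = 0.677252
p_u = 0.153115, p_m = 0.666667, p_d = 0.180218
Discount per step: exp(-r*dt) = 0.985358
Stock lattice S(k, j) with j the centered position index:
  k=0: S(0,+0) = 54.3600
  k=1: S(1,-1) = 36.8154; S(1,+0) = 54.3600; S(1,+1) = 80.2655
  k=2: S(2,-2) = 24.9333; S(2,-1) = 36.8154; S(2,+0) = 54.3600; S(2,+1) = 80.2655; S(2,+2) = 118.5164
Terminal payoffs V(N, j) = max(K - S_T, 0):
  V(2,-2) = 27.946663; V(2,-1) = 16.064566; V(2,+0) = 0.000000; V(2,+1) = 0.000000; V(2,+2) = 0.000000
Backward induction: V(k, j) = exp(-r*dt) * [p_u * V(k+1, j+1) + p_m * V(k+1, j) + p_d * V(k+1, j-1)]
  V(1,-1) = exp(-r*dt) * [p_u*0.000000 + p_m*16.064566 + p_d*27.946663] = 15.515660
  V(1,+0) = exp(-r*dt) * [p_u*0.000000 + p_m*0.000000 + p_d*16.064566] = 2.852740
  V(1,+1) = exp(-r*dt) * [p_u*0.000000 + p_m*0.000000 + p_d*0.000000] = 0.000000
  V(0,+0) = exp(-r*dt) * [p_u*0.000000 + p_m*2.852740 + p_d*15.515660] = 4.629246


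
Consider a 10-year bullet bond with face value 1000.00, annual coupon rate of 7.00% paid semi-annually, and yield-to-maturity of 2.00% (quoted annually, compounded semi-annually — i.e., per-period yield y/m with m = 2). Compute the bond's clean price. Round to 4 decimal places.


Coupon per period c = face * coupon_rate / m = 35.000000
Periods per year m = 2; per-period yield y/m = 0.010000
Number of cashflows N = 20
Cashflows (t years, CF_t, discount factor 1/(1+y/m)^(m*t), PV):
  t = 0.5000: CF_t = 35.000000, DF = 0.990099, PV = 34.653465
  t = 1.0000: CF_t = 35.000000, DF = 0.980296, PV = 34.310362
  t = 1.5000: CF_t = 35.000000, DF = 0.970590, PV = 33.970655
  t = 2.0000: CF_t = 35.000000, DF = 0.960980, PV = 33.634312
  t = 2.5000: CF_t = 35.000000, DF = 0.951466, PV = 33.301299
  t = 3.0000: CF_t = 35.000000, DF = 0.942045, PV = 32.971583
  t = 3.5000: CF_t = 35.000000, DF = 0.932718, PV = 32.645132
  t = 4.0000: CF_t = 35.000000, DF = 0.923483, PV = 32.321913
  t = 4.5000: CF_t = 35.000000, DF = 0.914340, PV = 32.001894
  t = 5.0000: CF_t = 35.000000, DF = 0.905287, PV = 31.685043
  t = 5.5000: CF_t = 35.000000, DF = 0.896324, PV = 31.371330
  t = 6.0000: CF_t = 35.000000, DF = 0.887449, PV = 31.060723
  t = 6.5000: CF_t = 35.000000, DF = 0.878663, PV = 30.753191
  t = 7.0000: CF_t = 35.000000, DF = 0.869963, PV = 30.448704
  t = 7.5000: CF_t = 35.000000, DF = 0.861349, PV = 30.147232
  t = 8.0000: CF_t = 35.000000, DF = 0.852821, PV = 29.848744
  t = 8.5000: CF_t = 35.000000, DF = 0.844377, PV = 29.553212
  t = 9.0000: CF_t = 35.000000, DF = 0.836017, PV = 29.260606
  t = 9.5000: CF_t = 35.000000, DF = 0.827740, PV = 28.970897
  t = 10.0000: CF_t = 1035.000000, DF = 0.819544, PV = 848.228527
Price P = sum_t PV_t = 1451.138824

Answer: Price = 1451.1388


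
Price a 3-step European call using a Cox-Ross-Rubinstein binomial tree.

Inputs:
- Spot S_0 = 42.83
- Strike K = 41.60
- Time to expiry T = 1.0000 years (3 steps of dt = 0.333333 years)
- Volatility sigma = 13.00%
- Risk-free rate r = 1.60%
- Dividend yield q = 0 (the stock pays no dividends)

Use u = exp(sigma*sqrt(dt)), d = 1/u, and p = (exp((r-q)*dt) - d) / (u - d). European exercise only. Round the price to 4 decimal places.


Answer: Price = V(0,0) = 3.3774

Derivation:
dt = T/N = 0.333333
u = exp(sigma*sqrt(dt)) = 1.077944; d = 1/u = 0.927692
p = (exp((r-q)*dt) - d) / (u - d) = 0.516836
Discount per step: exp(-r*dt) = 0.994681
Stock lattice S(k, i) with i counting down-moves:
  k=0: S(0,0) = 42.8300
  k=1: S(1,0) = 46.1683; S(1,1) = 39.7330
  k=2: S(2,0) = 49.7669; S(2,1) = 42.8300; S(2,2) = 36.8600
  k=3: S(3,0) = 53.6459; S(3,1) = 46.1683; S(3,2) = 39.7330; S(3,3) = 34.1948
Terminal payoffs V(N, i) = max(S_T - K, 0):
  V(3,0) = 12.045919; V(3,1) = 4.568342; V(3,2) = 0.000000; V(3,3) = 0.000000
Backward induction: V(k, i) = exp(-r*dt) * [p * V(k+1, i) + (1-p) * V(k+1, i+1)].
  V(2,0) = exp(-r*dt) * [p*12.045919 + (1-p)*4.568342] = 8.388164
  V(2,1) = exp(-r*dt) * [p*4.568342 + (1-p)*0.000000] = 2.348523
  V(2,2) = exp(-r*dt) * [p*0.000000 + (1-p)*0.000000] = 0.000000
  V(1,0) = exp(-r*dt) * [p*8.388164 + (1-p)*2.348523] = 5.440929
  V(1,1) = exp(-r*dt) * [p*2.348523 + (1-p)*0.000000] = 1.207344
  V(0,0) = exp(-r*dt) * [p*5.440929 + (1-p)*1.207344] = 3.377351


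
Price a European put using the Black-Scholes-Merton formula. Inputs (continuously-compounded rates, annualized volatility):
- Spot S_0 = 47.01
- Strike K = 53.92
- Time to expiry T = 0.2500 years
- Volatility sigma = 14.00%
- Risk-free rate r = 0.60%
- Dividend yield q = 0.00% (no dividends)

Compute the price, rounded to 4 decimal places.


d1 = (ln(S/K) + (r - q + 0.5*sigma^2) * T) / (sigma * sqrt(T)) = -1.90273031
d2 = d1 - sigma * sqrt(T) = -1.97273031
exp(-rT) = 0.99850112; exp(-qT) = 1.00000000
P = K * exp(-rT) * N(-d2) - S_0 * exp(-qT) * N(-d1)
N(-d1) = 0.97146213; N(-d2) = 0.97573685
P = 53.9200 * 0.99850112 * 0.97573685 - 47.0100 * 1.00000000 * 0.97146213 = 6.8644

Answer: Price = 6.8644


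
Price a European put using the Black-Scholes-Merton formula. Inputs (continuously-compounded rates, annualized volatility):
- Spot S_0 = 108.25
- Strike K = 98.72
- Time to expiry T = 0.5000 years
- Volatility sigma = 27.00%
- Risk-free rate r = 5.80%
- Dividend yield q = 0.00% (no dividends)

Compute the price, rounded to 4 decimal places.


d1 = (ln(S/K) + (r - q + 0.5*sigma^2) * T) / (sigma * sqrt(T)) = 0.73005269
d2 = d1 - sigma * sqrt(T) = 0.53913386
exp(-rT) = 0.97141646; exp(-qT) = 1.00000000
P = K * exp(-rT) * N(-d2) - S_0 * exp(-qT) * N(-d1)
N(-d1) = 0.23267899; N(-d2) = 0.29489725
P = 98.7200 * 0.97141646 * 0.29489725 - 108.2500 * 1.00000000 * 0.23267899 = 3.0926

Answer: Price = 3.0926


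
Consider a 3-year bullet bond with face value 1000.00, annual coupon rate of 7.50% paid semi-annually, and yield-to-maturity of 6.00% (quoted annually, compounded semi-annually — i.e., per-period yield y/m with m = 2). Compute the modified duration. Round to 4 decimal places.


Coupon per period c = face * coupon_rate / m = 37.500000
Periods per year m = 2; per-period yield y/m = 0.030000
Number of cashflows N = 6
Cashflows (t years, CF_t, discount factor 1/(1+y/m)^(m*t), PV):
  t = 0.5000: CF_t = 37.500000, DF = 0.970874, PV = 36.407767
  t = 1.0000: CF_t = 37.500000, DF = 0.942596, PV = 35.347347
  t = 1.5000: CF_t = 37.500000, DF = 0.915142, PV = 34.317812
  t = 2.0000: CF_t = 37.500000, DF = 0.888487, PV = 33.318264
  t = 2.5000: CF_t = 37.500000, DF = 0.862609, PV = 32.347829
  t = 3.0000: CF_t = 1037.500000, DF = 0.837484, PV = 868.889916
Price P = sum_t PV_t = 1040.628936
First compute Macaulay numerator sum_t t * PV_t:
  t * PV_t at t = 0.5000: 18.203883
  t * PV_t at t = 1.0000: 35.347347
  t * PV_t at t = 1.5000: 51.476718
  t * PV_t at t = 2.0000: 66.636529
  t * PV_t at t = 2.5000: 80.869574
  t * PV_t at t = 3.0000: 2606.669749
Macaulay duration D = 2859.203799 / 1040.628936 = 2.747573
Modified duration = D / (1 + y/m) = 2.747573 / (1 + 0.030000) = 2.667546

Answer: Modified duration = 2.6675


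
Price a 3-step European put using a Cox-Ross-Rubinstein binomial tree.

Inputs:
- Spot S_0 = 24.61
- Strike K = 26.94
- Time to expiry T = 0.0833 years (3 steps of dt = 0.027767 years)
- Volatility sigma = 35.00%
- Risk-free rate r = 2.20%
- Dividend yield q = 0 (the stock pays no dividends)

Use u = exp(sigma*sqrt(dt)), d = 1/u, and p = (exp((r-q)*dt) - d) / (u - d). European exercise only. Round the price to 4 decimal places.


Answer: Price = V(0,0) = 2.5608

Derivation:
dt = T/N = 0.027767
u = exp(sigma*sqrt(dt)) = 1.060056; d = 1/u = 0.943346
p = (exp((r-q)*dt) - d) / (u - d) = 0.490659
Discount per step: exp(-r*dt) = 0.999389
Stock lattice S(k, i) with i counting down-moves:
  k=0: S(0,0) = 24.6100
  k=1: S(1,0) = 26.0880; S(1,1) = 23.2158
  k=2: S(2,0) = 27.6547; S(2,1) = 24.6100; S(2,2) = 21.9005
  k=3: S(3,0) = 29.3155; S(3,1) = 26.0880; S(3,2) = 23.2158; S(3,3) = 20.6598
Terminal payoffs V(N, i) = max(K - S_T, 0):
  V(3,0) = 0.000000; V(3,1) = 0.852024; V(3,2) = 3.724244; V(3,3) = 6.280240
Backward induction: V(k, i) = exp(-r*dt) * [p * V(k+1, i) + (1-p) * V(k+1, i+1)].
  V(2,0) = exp(-r*dt) * [p*0.000000 + (1-p)*0.852024] = 0.433705
  V(2,1) = exp(-r*dt) * [p*0.852024 + (1-p)*3.724244] = 2.313548
  V(2,2) = exp(-r*dt) * [p*3.724244 + (1-p)*6.280240] = 5.023047
  V(1,0) = exp(-r*dt) * [p*0.433705 + (1-p)*2.313548] = 1.390336
  V(1,1) = exp(-r*dt) * [p*2.313548 + (1-p)*5.023047] = 3.691350
  V(0,0) = exp(-r*dt) * [p*1.390336 + (1-p)*3.691350] = 2.560771


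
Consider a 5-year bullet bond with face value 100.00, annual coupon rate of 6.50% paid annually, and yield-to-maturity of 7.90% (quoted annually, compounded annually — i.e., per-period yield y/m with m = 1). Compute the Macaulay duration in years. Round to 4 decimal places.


Answer: Macaulay duration = 4.4069 years

Derivation:
Coupon per period c = face * coupon_rate / m = 6.500000
Periods per year m = 1; per-period yield y/m = 0.079000
Number of cashflows N = 5
Cashflows (t years, CF_t, discount factor 1/(1+y/m)^(m*t), PV):
  t = 1.0000: CF_t = 6.500000, DF = 0.926784, PV = 6.024096
  t = 2.0000: CF_t = 6.500000, DF = 0.858929, PV = 5.583037
  t = 3.0000: CF_t = 6.500000, DF = 0.796041, PV = 5.174269
  t = 4.0000: CF_t = 6.500000, DF = 0.737758, PV = 4.795430
  t = 5.0000: CF_t = 106.500000, DF = 0.683743, PV = 72.818610
Price P = sum_t PV_t = 94.395442
Macaulay numerator sum_t t * PV_t:
  t * PV_t at t = 1.0000: 6.024096
  t * PV_t at t = 2.0000: 11.166073
  t * PV_t at t = 3.0000: 15.522808
  t * PV_t at t = 4.0000: 19.181721
  t * PV_t at t = 5.0000: 364.093050
Macaulay duration D = (sum_t t * PV_t) / P = 415.987748 / 94.395442 = 4.406863


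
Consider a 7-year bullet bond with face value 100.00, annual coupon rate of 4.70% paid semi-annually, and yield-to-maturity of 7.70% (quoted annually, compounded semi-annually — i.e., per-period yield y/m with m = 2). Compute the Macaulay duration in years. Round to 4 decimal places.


Coupon per period c = face * coupon_rate / m = 2.350000
Periods per year m = 2; per-period yield y/m = 0.038500
Number of cashflows N = 14
Cashflows (t years, CF_t, discount factor 1/(1+y/m)^(m*t), PV):
  t = 0.5000: CF_t = 2.350000, DF = 0.962927, PV = 2.262879
  t = 1.0000: CF_t = 2.350000, DF = 0.927229, PV = 2.178988
  t = 1.5000: CF_t = 2.350000, DF = 0.892854, PV = 2.098207
  t = 2.0000: CF_t = 2.350000, DF = 0.859754, PV = 2.020421
  t = 2.5000: CF_t = 2.350000, DF = 0.827880, PV = 1.945518
  t = 3.0000: CF_t = 2.350000, DF = 0.797188, PV = 1.873393
  t = 3.5000: CF_t = 2.350000, DF = 0.767635, PV = 1.803941
  t = 4.0000: CF_t = 2.350000, DF = 0.739176, PV = 1.737064
  t = 4.5000: CF_t = 2.350000, DF = 0.711773, PV = 1.672666
  t = 5.0000: CF_t = 2.350000, DF = 0.685386, PV = 1.610656
  t = 5.5000: CF_t = 2.350000, DF = 0.659977, PV = 1.550945
  t = 6.0000: CF_t = 2.350000, DF = 0.635509, PV = 1.493447
  t = 6.5000: CF_t = 2.350000, DF = 0.611949, PV = 1.438081
  t = 7.0000: CF_t = 102.350000, DF = 0.589263, PV = 60.311042
Price P = sum_t PV_t = 83.997250
Macaulay numerator sum_t t * PV_t:
  t * PV_t at t = 0.5000: 1.131440
  t * PV_t at t = 1.0000: 2.178988
  t * PV_t at t = 1.5000: 3.147311
  t * PV_t at t = 2.0000: 4.040842
  t * PV_t at t = 2.5000: 4.863796
  t * PV_t at t = 3.0000: 5.620179
  t * PV_t at t = 3.5000: 6.313794
  t * PV_t at t = 4.0000: 6.948257
  t * PV_t at t = 4.5000: 7.526999
  t * PV_t at t = 5.0000: 8.053281
  t * PV_t at t = 5.5000: 8.530197
  t * PV_t at t = 6.0000: 8.960683
  t * PV_t at t = 6.5000: 9.347527
  t * PV_t at t = 7.0000: 422.177297
Macaulay duration D = (sum_t t * PV_t) / P = 498.840588 / 83.997250 = 5.938773

Answer: Macaulay duration = 5.9388 years


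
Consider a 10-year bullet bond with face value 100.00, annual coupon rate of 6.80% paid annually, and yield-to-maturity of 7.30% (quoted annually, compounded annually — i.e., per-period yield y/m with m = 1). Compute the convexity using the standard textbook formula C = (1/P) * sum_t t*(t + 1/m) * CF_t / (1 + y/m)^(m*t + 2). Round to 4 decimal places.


Coupon per period c = face * coupon_rate / m = 6.800000
Periods per year m = 1; per-period yield y/m = 0.073000
Number of cashflows N = 10
Cashflows (t years, CF_t, discount factor 1/(1+y/m)^(m*t), PV):
  t = 1.0000: CF_t = 6.800000, DF = 0.931966, PV = 6.337372
  t = 2.0000: CF_t = 6.800000, DF = 0.868561, PV = 5.906218
  t = 3.0000: CF_t = 6.800000, DF = 0.809470, PV = 5.504397
  t = 4.0000: CF_t = 6.800000, DF = 0.754399, PV = 5.129913
  t = 5.0000: CF_t = 6.800000, DF = 0.703075, PV = 4.780907
  t = 6.0000: CF_t = 6.800000, DF = 0.655242, PV = 4.455645
  t = 7.0000: CF_t = 6.800000, DF = 0.610663, PV = 4.152512
  t = 8.0000: CF_t = 6.800000, DF = 0.569118, PV = 3.870002
  t = 9.0000: CF_t = 6.800000, DF = 0.530399, PV = 3.606712
  t = 10.0000: CF_t = 106.800000, DF = 0.494314, PV = 52.792719
Price P = sum_t PV_t = 96.536396
Convexity numerator sum_t t*(t + 1/m) * CF_t / (1+y/m)^(m*t + 2):
  t = 1.0000: term = 11.008794
  t = 2.0000: term = 30.779480
  t = 3.0000: term = 57.370885
  t = 4.0000: term = 89.112900
  t = 5.0000: term = 124.575349
  t = 6.0000: term = 162.540064
  t = 7.0000: term = 201.975849
  t = 8.0000: term = 242.016062
  t = 9.0000: term = 281.938562
  t = 10.0000: term = 5043.909367
Convexity = (1/P) * sum = 6245.227312 / 96.536396 = 64.692982

Answer: Convexity = 64.6930


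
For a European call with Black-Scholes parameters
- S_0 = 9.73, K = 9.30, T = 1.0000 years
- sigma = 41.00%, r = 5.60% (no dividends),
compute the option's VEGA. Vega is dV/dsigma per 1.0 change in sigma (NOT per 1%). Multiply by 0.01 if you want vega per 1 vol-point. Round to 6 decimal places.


Answer: Vega = 3.505037

Derivation:
d1 = 0.4518280391; d2 = 0.0418280391
phi(d1) = 0.3602299067; exp(-qT) = 1.0000000000; exp(-rT) = 0.9455391359
Vega = S * exp(-qT) * phi(d1) * sqrt(T) = 9.7300 * 1.0000000000 * 0.3602299067 * 1.0000000000 = 3.505037


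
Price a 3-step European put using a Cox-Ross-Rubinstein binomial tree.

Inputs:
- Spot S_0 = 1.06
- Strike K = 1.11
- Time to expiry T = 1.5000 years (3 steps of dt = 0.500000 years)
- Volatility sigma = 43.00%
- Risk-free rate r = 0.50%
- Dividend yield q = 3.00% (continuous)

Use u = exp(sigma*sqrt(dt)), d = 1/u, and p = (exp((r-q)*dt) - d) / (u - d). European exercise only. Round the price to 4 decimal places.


Answer: Price = V(0,0) = 0.2835

Derivation:
dt = T/N = 0.500000
u = exp(sigma*sqrt(dt)) = 1.355345; d = 1/u = 0.737820
p = (exp((r-q)*dt) - d) / (u - d) = 0.404450
Discount per step: exp(-r*dt) = 0.997503
Stock lattice S(k, i) with i counting down-moves:
  k=0: S(0,0) = 1.0600
  k=1: S(1,0) = 1.4367; S(1,1) = 0.7821
  k=2: S(2,0) = 1.9472; S(2,1) = 1.0600; S(2,2) = 0.5770
  k=3: S(3,0) = 2.6391; S(3,1) = 1.4367; S(3,2) = 0.7821; S(3,3) = 0.4258
Terminal payoffs V(N, i) = max(K - S_T, 0):
  V(3,0) = 0.000000; V(3,1) = 0.000000; V(3,2) = 0.327911; V(3,3) = 0.684248
Backward induction: V(k, i) = exp(-r*dt) * [p * V(k+1, i) + (1-p) * V(k+1, i+1)].
  V(2,0) = exp(-r*dt) * [p*0.000000 + (1-p)*0.000000] = 0.000000
  V(2,1) = exp(-r*dt) * [p*0.000000 + (1-p)*0.327911] = 0.194800
  V(2,2) = exp(-r*dt) * [p*0.327911 + (1-p)*0.684248] = 0.538779
  V(1,0) = exp(-r*dt) * [p*0.000000 + (1-p)*0.194800] = 0.115723
  V(1,1) = exp(-r*dt) * [p*0.194800 + (1-p)*0.538779] = 0.398659
  V(0,0) = exp(-r*dt) * [p*0.115723 + (1-p)*0.398659] = 0.283516


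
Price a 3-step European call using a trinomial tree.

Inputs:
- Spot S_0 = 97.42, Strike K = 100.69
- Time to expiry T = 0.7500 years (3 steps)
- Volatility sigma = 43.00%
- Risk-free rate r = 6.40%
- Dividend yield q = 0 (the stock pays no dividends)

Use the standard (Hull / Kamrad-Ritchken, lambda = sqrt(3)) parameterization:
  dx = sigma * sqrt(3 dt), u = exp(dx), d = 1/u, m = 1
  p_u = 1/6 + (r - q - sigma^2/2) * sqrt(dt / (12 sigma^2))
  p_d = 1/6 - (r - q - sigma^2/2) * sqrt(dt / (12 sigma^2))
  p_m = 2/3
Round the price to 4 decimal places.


dt = T/N = 0.250000; dx = sigma*sqrt(3*dt) = 0.372391
u = exp(dx) = 1.451200; d = 1/u = 0.689085
p_u = 0.157117, p_m = 0.666667, p_d = 0.176216
Discount per step: exp(-r*dt) = 0.984127
Stock lattice S(k, j) with j the centered position index:
  k=0: S(0,+0) = 97.4200
  k=1: S(1,-1) = 67.1306; S(1,+0) = 97.4200; S(1,+1) = 141.3759
  k=2: S(2,-2) = 46.2587; S(2,-1) = 67.1306; S(2,+0) = 97.4200; S(2,+1) = 141.3759; S(2,+2) = 205.1648
  k=3: S(3,-3) = 31.8762; S(3,-2) = 46.2587; S(3,-1) = 67.1306; S(3,+0) = 97.4200; S(3,+1) = 141.3759; S(3,+2) = 205.1648; S(3,+3) = 297.7351
Terminal payoffs V(N, j) = max(S_T - K, 0):
  V(3,-3) = 0.000000; V(3,-2) = 0.000000; V(3,-1) = 0.000000; V(3,+0) = 0.000000; V(3,+1) = 40.685921; V(3,+2) = 104.474762; V(3,+3) = 197.045140
Backward induction: V(k, j) = exp(-r*dt) * [p_u * V(k+1, j+1) + p_m * V(k+1, j) + p_d * V(k+1, j-1)]
  V(2,-2) = exp(-r*dt) * [p_u*0.000000 + p_m*0.000000 + p_d*0.000000] = 0.000000
  V(2,-1) = exp(-r*dt) * [p_u*0.000000 + p_m*0.000000 + p_d*0.000000] = 0.000000
  V(2,+0) = exp(-r*dt) * [p_u*40.685921 + p_m*0.000000 + p_d*0.000000] = 6.290980
  V(2,+1) = exp(-r*dt) * [p_u*104.474762 + p_m*40.685921 + p_d*0.000000] = 42.847622
  V(2,+2) = exp(-r*dt) * [p_u*197.045140 + p_m*104.474762 + p_d*40.685921] = 106.067756
  V(1,-1) = exp(-r*dt) * [p_u*6.290980 + p_m*0.000000 + p_d*0.000000] = 0.972730
  V(1,+0) = exp(-r*dt) * [p_u*42.847622 + p_m*6.290980 + p_d*0.000000] = 10.752646
  V(1,+1) = exp(-r*dt) * [p_u*106.067756 + p_m*42.847622 + p_d*6.290980] = 45.603172
  V(0,+0) = exp(-r*dt) * [p_u*45.603172 + p_m*10.752646 + p_d*0.972730] = 14.274639

Answer: Price = V(0,0) = 14.2746


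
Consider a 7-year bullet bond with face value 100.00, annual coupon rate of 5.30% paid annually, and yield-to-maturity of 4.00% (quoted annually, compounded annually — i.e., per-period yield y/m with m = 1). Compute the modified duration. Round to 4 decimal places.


Answer: Modified duration = 5.8351

Derivation:
Coupon per period c = face * coupon_rate / m = 5.300000
Periods per year m = 1; per-period yield y/m = 0.040000
Number of cashflows N = 7
Cashflows (t years, CF_t, discount factor 1/(1+y/m)^(m*t), PV):
  t = 1.0000: CF_t = 5.300000, DF = 0.961538, PV = 5.096154
  t = 2.0000: CF_t = 5.300000, DF = 0.924556, PV = 4.900148
  t = 3.0000: CF_t = 5.300000, DF = 0.888996, PV = 4.711681
  t = 4.0000: CF_t = 5.300000, DF = 0.854804, PV = 4.530462
  t = 5.0000: CF_t = 5.300000, DF = 0.821927, PV = 4.356214
  t = 6.0000: CF_t = 5.300000, DF = 0.790315, PV = 4.188667
  t = 7.0000: CF_t = 105.300000, DF = 0.759918, PV = 80.019346
Price P = sum_t PV_t = 107.802671
First compute Macaulay numerator sum_t t * PV_t:
  t * PV_t at t = 1.0000: 5.096154
  t * PV_t at t = 2.0000: 9.800296
  t * PV_t at t = 3.0000: 14.135042
  t * PV_t at t = 4.0000: 18.121849
  t * PV_t at t = 5.0000: 21.781068
  t * PV_t at t = 6.0000: 25.132002
  t * PV_t at t = 7.0000: 560.135420
Macaulay duration D = 654.201831 / 107.802671 = 6.068512
Modified duration = D / (1 + y/m) = 6.068512 / (1 + 0.040000) = 5.835108


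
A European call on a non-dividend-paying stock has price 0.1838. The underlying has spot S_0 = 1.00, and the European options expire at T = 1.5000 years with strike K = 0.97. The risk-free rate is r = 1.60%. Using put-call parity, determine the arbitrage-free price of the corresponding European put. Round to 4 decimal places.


Answer: Put price = 0.1308

Derivation:
Put-call parity: C - P = S_0 * exp(-qT) - K * exp(-rT).
S_0 * exp(-qT) = 1.0000 * 1.00000000 = 1.00000000
K * exp(-rT) = 0.9700 * 0.97628571 = 0.94699714
P = C - S*exp(-qT) + K*exp(-rT)
P = 0.1838 - 1.00000000 + 0.94699714 = 0.1308


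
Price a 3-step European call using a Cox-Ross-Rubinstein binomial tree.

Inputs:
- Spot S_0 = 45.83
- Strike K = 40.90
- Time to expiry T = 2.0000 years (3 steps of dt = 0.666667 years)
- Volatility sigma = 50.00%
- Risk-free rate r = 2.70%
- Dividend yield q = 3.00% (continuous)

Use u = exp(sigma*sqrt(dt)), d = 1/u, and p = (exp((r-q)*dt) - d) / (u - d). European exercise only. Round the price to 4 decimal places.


dt = T/N = 0.666667
u = exp(sigma*sqrt(dt)) = 1.504181; d = 1/u = 0.664814
p = (exp((r-q)*dt) - d) / (u - d) = 0.396952
Discount per step: exp(-r*dt) = 0.982161
Stock lattice S(k, i) with i counting down-moves:
  k=0: S(0,0) = 45.8300
  k=1: S(1,0) = 68.9366; S(1,1) = 30.4684
  k=2: S(2,0) = 103.6931; S(2,1) = 45.8300; S(2,2) = 20.2558
  k=3: S(3,0) = 155.9731; S(3,1) = 68.9366; S(3,2) = 30.4684; S(3,3) = 13.4664
Terminal payoffs V(N, i) = max(S_T - K, 0):
  V(3,0) = 115.073133; V(3,1) = 28.036596; V(3,2) = 0.000000; V(3,3) = 0.000000
Backward induction: V(k, i) = exp(-r*dt) * [p * V(k+1, i) + (1-p) * V(k+1, i+1)].
  V(2,0) = exp(-r*dt) * [p*115.073133 + (1-p)*28.036596] = 61.469443
  V(2,1) = exp(-r*dt) * [p*28.036596 + (1-p)*0.000000] = 10.930646
  V(2,2) = exp(-r*dt) * [p*0.000000 + (1-p)*0.000000] = 0.000000
  V(1,0) = exp(-r*dt) * [p*61.469443 + (1-p)*10.930646] = 30.439248
  V(1,1) = exp(-r*dt) * [p*10.930646 + (1-p)*0.000000] = 4.261538
  V(0,0) = exp(-r*dt) * [p*30.439248 + (1-p)*4.261538] = 14.391437

Answer: Price = V(0,0) = 14.3914


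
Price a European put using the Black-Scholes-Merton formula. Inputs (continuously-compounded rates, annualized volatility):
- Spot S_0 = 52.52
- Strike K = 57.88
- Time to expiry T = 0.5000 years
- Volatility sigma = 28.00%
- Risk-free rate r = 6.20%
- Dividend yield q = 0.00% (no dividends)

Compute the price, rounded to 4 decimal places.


d1 = (ln(S/K) + (r - q + 0.5*sigma^2) * T) / (sigma * sqrt(T)) = -0.23525368
d2 = d1 - sigma * sqrt(T) = -0.43324358
exp(-rT) = 0.96947557; exp(-qT) = 1.00000000
P = K * exp(-rT) * N(-d2) - S_0 * exp(-qT) * N(-d1)
N(-d1) = 0.59299408; N(-d2) = 0.66758109
P = 57.8800 * 0.96947557 * 0.66758109 - 52.5200 * 1.00000000 * 0.59299408 = 6.3161

Answer: Price = 6.3161


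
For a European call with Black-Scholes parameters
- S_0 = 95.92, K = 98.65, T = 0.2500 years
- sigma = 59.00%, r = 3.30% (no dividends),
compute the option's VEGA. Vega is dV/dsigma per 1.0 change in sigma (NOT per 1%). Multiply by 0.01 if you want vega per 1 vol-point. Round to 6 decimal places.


d1 = 0.0803348415; d2 = -0.2146651585
phi(d1) = 0.3976570309; exp(-qT) = 1.0000000000; exp(-rT) = 0.9917839379
Vega = S * exp(-qT) * phi(d1) * sqrt(T) = 95.9200 * 1.0000000000 * 0.3976570309 * 0.5000000000 = 19.071631

Answer: Vega = 19.071631


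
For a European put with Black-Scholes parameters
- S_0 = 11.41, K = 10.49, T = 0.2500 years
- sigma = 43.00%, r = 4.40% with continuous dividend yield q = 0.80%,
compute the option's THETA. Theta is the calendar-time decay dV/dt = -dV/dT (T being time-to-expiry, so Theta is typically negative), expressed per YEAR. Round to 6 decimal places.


Answer: Theta = -1.544858

Derivation:
d1 = 0.5403732161; d2 = 0.3253732161
phi(d1) = 0.3447484909; exp(-qT) = 0.9980019987; exp(-rT) = 0.9890602788
Theta = -S*exp(-qT)*phi(d1)*sigma/(2*sqrt(T)) + r*K*exp(-rT)*N(-d2) - q*S*exp(-qT)*N(-d1)
N(-d1) = 0.2944698375; N(-d2) = 0.3724493120; sqrt(T) = 0.5000000000
Term 1 = -11.4100 * 0.9980019987 * 0.3447484909 * 0.4300 / (2 * 0.5000000000) = -1.6880600225
Term 2 = 0.0440 * 10.4900 * 0.9890602788 * 0.3724493120 = 0.1700270821
Term 3 = -0.0080 * 11.4100 * 0.9980019987 * 0.2944698375 = -0.0268255021
Theta = -1.6880600225 + (0.1700270821) + (-0.0268255021) = -1.544858
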